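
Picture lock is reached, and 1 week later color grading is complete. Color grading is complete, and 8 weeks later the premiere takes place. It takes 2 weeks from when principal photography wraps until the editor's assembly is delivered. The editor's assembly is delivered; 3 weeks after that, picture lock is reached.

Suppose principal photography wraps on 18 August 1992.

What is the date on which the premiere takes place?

24 November 1992

Principal photography wraps: Aug 18, 1992.
The editor's assembly is delivered: Aug 18, 1992 + 2 weeks = Sep 1, 1992.
Picture lock is reached: Sep 1, 1992 + 3 weeks = Sep 22, 1992.
Color grading is complete: Sep 22, 1992 + 1 week = Sep 29, 1992.
The premiere takes place: Sep 29, 1992 + 8 weeks = Nov 24, 1992.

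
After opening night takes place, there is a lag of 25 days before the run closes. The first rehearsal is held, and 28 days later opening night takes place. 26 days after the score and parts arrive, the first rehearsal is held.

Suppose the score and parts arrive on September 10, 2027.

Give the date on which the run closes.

The score and parts arrive: Sep 10, 2027.
The first rehearsal is held: Sep 10, 2027 + 26 days = Oct 6, 2027.
Opening night takes place: Oct 6, 2027 + 28 days = Nov 3, 2027.
The run closes: Nov 3, 2027 + 25 days = Nov 28, 2027.

November 28, 2027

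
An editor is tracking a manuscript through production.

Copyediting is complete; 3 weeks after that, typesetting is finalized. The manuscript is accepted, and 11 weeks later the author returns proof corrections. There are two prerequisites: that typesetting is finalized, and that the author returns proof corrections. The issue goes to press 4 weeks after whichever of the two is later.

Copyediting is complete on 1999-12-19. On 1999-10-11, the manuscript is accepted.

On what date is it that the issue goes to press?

Copyediting is complete: Dec 19, 1999.
Typesetting is finalized: Dec 19, 1999 + 3 weeks = Jan 9, 2000.
The manuscript is accepted: Oct 11, 1999.
The author returns proof corrections: Oct 11, 1999 + 11 weeks = Dec 27, 1999.
Both prerequisites met — typesetting is finalized (Jan 9, 2000), the author returns proof corrections (Dec 27, 1999); the later is Jan 9, 2000.
The issue goes to press: Jan 9, 2000 + 4 weeks = Feb 6, 2000.

2000-02-06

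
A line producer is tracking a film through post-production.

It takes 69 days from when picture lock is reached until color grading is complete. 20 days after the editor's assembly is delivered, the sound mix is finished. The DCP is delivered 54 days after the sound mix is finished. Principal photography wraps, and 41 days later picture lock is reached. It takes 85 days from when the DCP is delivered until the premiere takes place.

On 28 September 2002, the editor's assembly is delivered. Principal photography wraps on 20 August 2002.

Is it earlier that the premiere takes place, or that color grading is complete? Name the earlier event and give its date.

Color grading is complete — 8 December 2002

The editor's assembly is delivered: Sep 28, 2002.
The sound mix is finished: Sep 28, 2002 + 20 days = Oct 18, 2002.
The DCP is delivered: Oct 18, 2002 + 54 days = Dec 11, 2002.
The premiere takes place: Dec 11, 2002 + 85 days = Mar 6, 2003.
Principal photography wraps: Aug 20, 2002.
Picture lock is reached: Aug 20, 2002 + 41 days = Sep 30, 2002.
Color grading is complete: Sep 30, 2002 + 69 days = Dec 8, 2002.
Comparing: the premiere takes place on Mar 6, 2003 vs color grading is complete on Dec 8, 2002. Earlier: color grading is complete.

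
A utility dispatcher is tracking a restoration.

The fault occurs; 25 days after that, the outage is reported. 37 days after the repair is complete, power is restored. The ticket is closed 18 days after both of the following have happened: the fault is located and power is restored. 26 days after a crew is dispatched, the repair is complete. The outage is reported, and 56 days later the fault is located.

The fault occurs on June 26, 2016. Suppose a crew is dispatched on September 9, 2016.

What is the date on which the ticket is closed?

The fault occurs: Jun 26, 2016.
The outage is reported: Jun 26, 2016 + 25 days = Jul 21, 2016.
The fault is located: Jul 21, 2016 + 56 days = Sep 15, 2016.
A crew is dispatched: Sep 9, 2016.
The repair is complete: Sep 9, 2016 + 26 days = Oct 5, 2016.
Power is restored: Oct 5, 2016 + 37 days = Nov 11, 2016.
Both prerequisites met — the fault is located (Sep 15, 2016), power is restored (Nov 11, 2016); the later is Nov 11, 2016.
The ticket is closed: Nov 11, 2016 + 18 days = Nov 29, 2016.

November 29, 2016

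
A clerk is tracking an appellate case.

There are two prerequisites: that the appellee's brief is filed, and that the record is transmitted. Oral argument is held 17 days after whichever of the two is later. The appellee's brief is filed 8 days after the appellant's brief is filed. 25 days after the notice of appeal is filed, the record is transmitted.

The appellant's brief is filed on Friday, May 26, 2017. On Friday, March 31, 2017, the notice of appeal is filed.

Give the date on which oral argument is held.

The appellant's brief is filed: May 26, 2017.
The appellee's brief is filed: May 26, 2017 + 8 days = Jun 3, 2017.
The notice of appeal is filed: Mar 31, 2017.
The record is transmitted: Mar 31, 2017 + 25 days = Apr 25, 2017.
Both prerequisites met — the appellee's brief is filed (Jun 3, 2017), the record is transmitted (Apr 25, 2017); the later is Jun 3, 2017.
Oral argument is held: Jun 3, 2017 + 17 days = Jun 20, 2017.

Tuesday, June 20, 2017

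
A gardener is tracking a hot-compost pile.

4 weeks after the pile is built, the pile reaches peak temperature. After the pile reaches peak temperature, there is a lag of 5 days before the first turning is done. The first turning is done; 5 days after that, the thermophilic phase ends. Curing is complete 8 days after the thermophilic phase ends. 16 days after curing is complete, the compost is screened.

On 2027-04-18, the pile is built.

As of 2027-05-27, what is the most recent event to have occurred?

The pile is built: Apr 18, 2027.
The pile reaches peak temperature: Apr 18, 2027 + 4 weeks = May 16, 2027.
The first turning is done: May 16, 2027 + 5 days = May 21, 2027.
The thermophilic phase ends: May 21, 2027 + 5 days = May 26, 2027.
Curing is complete: May 26, 2027 + 8 days = Jun 3, 2027.
The compost is screened: Jun 3, 2027 + 16 days = Jun 19, 2027.
May 27, 2027 falls between when the thermophilic phase ends (May 26, 2027) and when curing is complete (Jun 3, 2027).

The thermophilic phase ends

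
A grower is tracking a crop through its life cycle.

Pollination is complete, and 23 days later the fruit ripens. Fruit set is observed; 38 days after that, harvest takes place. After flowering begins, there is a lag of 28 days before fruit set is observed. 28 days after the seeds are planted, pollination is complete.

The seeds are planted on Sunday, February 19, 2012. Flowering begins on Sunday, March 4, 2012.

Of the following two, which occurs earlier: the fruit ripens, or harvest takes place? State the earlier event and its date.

The fruit ripens — Tuesday, April 10, 2012

The seeds are planted: Feb 19, 2012.
Pollination is complete: Feb 19, 2012 + 28 days = Mar 18, 2012.
The fruit ripens: Mar 18, 2012 + 23 days = Apr 10, 2012.
Flowering begins: Mar 4, 2012.
Fruit set is observed: Mar 4, 2012 + 28 days = Apr 1, 2012.
Harvest takes place: Apr 1, 2012 + 38 days = May 9, 2012.
Comparing: the fruit ripens on Apr 10, 2012 vs harvest takes place on May 9, 2012. Earlier: the fruit ripens.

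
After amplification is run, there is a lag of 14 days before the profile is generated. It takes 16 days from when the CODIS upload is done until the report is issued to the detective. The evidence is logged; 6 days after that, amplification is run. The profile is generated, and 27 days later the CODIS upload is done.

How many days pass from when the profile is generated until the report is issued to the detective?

Causal path: the profile is generated → the CODIS upload is done → the report is issued to the detective.
Total delay along the path: 27 + 16 = 43 days.

43 days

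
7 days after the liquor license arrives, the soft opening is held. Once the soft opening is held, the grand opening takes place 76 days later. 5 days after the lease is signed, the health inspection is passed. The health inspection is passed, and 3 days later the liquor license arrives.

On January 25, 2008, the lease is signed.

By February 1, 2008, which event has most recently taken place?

The lease is signed: Jan 25, 2008.
The health inspection is passed: Jan 25, 2008 + 5 days = Jan 30, 2008.
The liquor license arrives: Jan 30, 2008 + 3 days = Feb 2, 2008.
The soft opening is held: Feb 2, 2008 + 7 days = Feb 9, 2008.
The grand opening takes place: Feb 9, 2008 + 76 days = Apr 25, 2008.
Feb 1, 2008 falls between when the health inspection is passed (Jan 30, 2008) and when the liquor license arrives (Feb 2, 2008).

The health inspection is passed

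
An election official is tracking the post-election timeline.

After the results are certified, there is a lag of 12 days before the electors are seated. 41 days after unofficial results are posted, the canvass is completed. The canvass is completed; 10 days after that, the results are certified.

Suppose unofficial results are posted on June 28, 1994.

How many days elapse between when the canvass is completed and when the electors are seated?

Causal path: the canvass is completed → the results are certified → the electors are seated.
Total delay along the path: 10 + 12 = 22 days.

22 days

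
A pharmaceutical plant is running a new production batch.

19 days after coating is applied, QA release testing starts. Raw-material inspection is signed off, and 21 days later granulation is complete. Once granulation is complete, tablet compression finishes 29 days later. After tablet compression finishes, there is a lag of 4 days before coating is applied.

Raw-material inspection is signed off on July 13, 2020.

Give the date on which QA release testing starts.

Raw-material inspection is signed off: Jul 13, 2020.
Granulation is complete: Jul 13, 2020 + 21 days = Aug 3, 2020.
Tablet compression finishes: Aug 3, 2020 + 29 days = Sep 1, 2020.
Coating is applied: Sep 1, 2020 + 4 days = Sep 5, 2020.
QA release testing starts: Sep 5, 2020 + 19 days = Sep 24, 2020.

September 24, 2020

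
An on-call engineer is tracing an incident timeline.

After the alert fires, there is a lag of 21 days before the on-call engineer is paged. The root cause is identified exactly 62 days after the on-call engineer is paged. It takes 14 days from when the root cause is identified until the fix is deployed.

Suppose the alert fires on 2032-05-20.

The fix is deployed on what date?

The alert fires: May 20, 2032.
The on-call engineer is paged: May 20, 2032 + 21 days = Jun 10, 2032.
The root cause is identified: Jun 10, 2032 + 62 days = Aug 11, 2032.
The fix is deployed: Aug 11, 2032 + 14 days = Aug 25, 2032.

2032-08-25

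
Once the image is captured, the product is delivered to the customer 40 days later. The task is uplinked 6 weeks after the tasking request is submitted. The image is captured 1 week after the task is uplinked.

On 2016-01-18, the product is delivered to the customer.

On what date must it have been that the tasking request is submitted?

The product is delivered to the customer: Jan 18, 2016.
The image is captured: Jan 18, 2016 − 40 days = Dec 9, 2015.
The task is uplinked: Dec 9, 2015 − 1 week = Dec 2, 2015.
The tasking request is submitted: Dec 2, 2015 − 6 weeks = Oct 21, 2015.

2015-10-21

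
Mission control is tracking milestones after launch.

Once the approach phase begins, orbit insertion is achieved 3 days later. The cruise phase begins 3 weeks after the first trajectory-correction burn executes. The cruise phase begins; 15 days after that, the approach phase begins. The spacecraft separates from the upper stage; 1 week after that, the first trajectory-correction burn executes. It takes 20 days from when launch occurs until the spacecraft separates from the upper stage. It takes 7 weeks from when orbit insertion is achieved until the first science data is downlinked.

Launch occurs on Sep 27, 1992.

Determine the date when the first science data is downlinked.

Jan 20, 1993

Launch occurs: Sep 27, 1992.
The spacecraft separates from the upper stage: Sep 27, 1992 + 20 days = Oct 17, 1992.
The first trajectory-correction burn executes: Oct 17, 1992 + 1 week = Oct 24, 1992.
The cruise phase begins: Oct 24, 1992 + 3 weeks = Nov 14, 1992.
The approach phase begins: Nov 14, 1992 + 15 days = Nov 29, 1992.
Orbit insertion is achieved: Nov 29, 1992 + 3 days = Dec 2, 1992.
The first science data is downlinked: Dec 2, 1992 + 7 weeks = Jan 20, 1993.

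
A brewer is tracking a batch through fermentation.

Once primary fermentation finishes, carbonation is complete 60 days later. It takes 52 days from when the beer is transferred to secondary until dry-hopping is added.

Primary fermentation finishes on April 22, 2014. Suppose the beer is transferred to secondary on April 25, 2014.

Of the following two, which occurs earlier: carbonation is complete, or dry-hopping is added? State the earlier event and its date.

Dry-hopping is added — June 16, 2014

Primary fermentation finishes: Apr 22, 2014.
Carbonation is complete: Apr 22, 2014 + 60 days = Jun 21, 2014.
The beer is transferred to secondary: Apr 25, 2014.
Dry-hopping is added: Apr 25, 2014 + 52 days = Jun 16, 2014.
Comparing: carbonation is complete on Jun 21, 2014 vs dry-hopping is added on Jun 16, 2014. Earlier: dry-hopping is added.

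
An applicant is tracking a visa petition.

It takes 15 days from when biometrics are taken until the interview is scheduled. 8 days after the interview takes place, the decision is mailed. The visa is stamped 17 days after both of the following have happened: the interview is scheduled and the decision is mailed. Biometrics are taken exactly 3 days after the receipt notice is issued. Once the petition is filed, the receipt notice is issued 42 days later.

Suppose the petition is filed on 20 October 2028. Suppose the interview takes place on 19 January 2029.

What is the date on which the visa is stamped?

13 February 2029

The petition is filed: Oct 20, 2028.
The receipt notice is issued: Oct 20, 2028 + 42 days = Dec 1, 2028.
Biometrics are taken: Dec 1, 2028 + 3 days = Dec 4, 2028.
The interview is scheduled: Dec 4, 2028 + 15 days = Dec 19, 2028.
The interview takes place: Jan 19, 2029.
The decision is mailed: Jan 19, 2029 + 8 days = Jan 27, 2029.
Both prerequisites met — the interview is scheduled (Dec 19, 2028), the decision is mailed (Jan 27, 2029); the later is Jan 27, 2029.
The visa is stamped: Jan 27, 2029 + 17 days = Feb 13, 2029.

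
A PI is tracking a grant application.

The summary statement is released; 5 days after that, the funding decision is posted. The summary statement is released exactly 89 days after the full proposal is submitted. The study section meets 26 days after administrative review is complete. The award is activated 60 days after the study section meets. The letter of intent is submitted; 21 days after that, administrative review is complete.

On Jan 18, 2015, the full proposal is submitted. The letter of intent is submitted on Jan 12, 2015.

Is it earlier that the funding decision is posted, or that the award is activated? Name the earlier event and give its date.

The funding decision is posted — Apr 22, 2015

The full proposal is submitted: Jan 18, 2015.
The summary statement is released: Jan 18, 2015 + 89 days = Apr 17, 2015.
The funding decision is posted: Apr 17, 2015 + 5 days = Apr 22, 2015.
The letter of intent is submitted: Jan 12, 2015.
Administrative review is complete: Jan 12, 2015 + 21 days = Feb 2, 2015.
The study section meets: Feb 2, 2015 + 26 days = Feb 28, 2015.
The award is activated: Feb 28, 2015 + 60 days = Apr 29, 2015.
Comparing: the funding decision is posted on Apr 22, 2015 vs the award is activated on Apr 29, 2015. Earlier: the funding decision is posted.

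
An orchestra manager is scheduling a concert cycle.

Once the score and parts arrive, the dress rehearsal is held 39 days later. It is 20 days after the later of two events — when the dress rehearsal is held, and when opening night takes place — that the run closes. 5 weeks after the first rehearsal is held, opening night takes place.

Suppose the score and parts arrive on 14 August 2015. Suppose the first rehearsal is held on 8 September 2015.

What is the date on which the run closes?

The score and parts arrive: Aug 14, 2015.
The dress rehearsal is held: Aug 14, 2015 + 39 days = Sep 22, 2015.
The first rehearsal is held: Sep 8, 2015.
Opening night takes place: Sep 8, 2015 + 5 weeks = Oct 13, 2015.
Both prerequisites met — the dress rehearsal is held (Sep 22, 2015), opening night takes place (Oct 13, 2015); the later is Oct 13, 2015.
The run closes: Oct 13, 2015 + 20 days = Nov 2, 2015.

2 November 2015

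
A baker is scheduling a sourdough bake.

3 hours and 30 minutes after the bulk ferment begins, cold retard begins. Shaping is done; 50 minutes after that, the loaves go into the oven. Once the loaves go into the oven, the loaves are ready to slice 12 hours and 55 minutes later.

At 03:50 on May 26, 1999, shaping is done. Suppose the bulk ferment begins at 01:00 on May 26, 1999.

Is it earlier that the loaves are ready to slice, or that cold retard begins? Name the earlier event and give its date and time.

Cold retard begins — 04:30 on May 26, 1999

Shaping is done: 03:50 May 26, 1999.
The loaves go into the oven: 03:50 May 26, 1999 + 50m = 04:40 May 26, 1999.
The loaves are ready to slice: 04:40 May 26, 1999 + 12h55m = 17:35 May 26, 1999.
The bulk ferment begins: 01:00 May 26, 1999.
Cold retard begins: 01:00 May 26, 1999 + 3h30m = 04:30 May 26, 1999.
Comparing: the loaves are ready to slice at 17:35 May 26, 1999 vs cold retard begins at 04:30 May 26, 1999. Earlier: cold retard begins.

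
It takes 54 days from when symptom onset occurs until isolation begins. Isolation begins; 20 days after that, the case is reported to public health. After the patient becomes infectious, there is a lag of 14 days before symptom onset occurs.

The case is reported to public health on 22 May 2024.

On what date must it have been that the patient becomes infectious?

24 February 2024

The case is reported to public health: May 22, 2024.
Isolation begins: May 22, 2024 − 20 days = May 2, 2024.
Symptom onset occurs: May 2, 2024 − 54 days = Mar 9, 2024.
The patient becomes infectious: Mar 9, 2024 − 14 days = Feb 24, 2024.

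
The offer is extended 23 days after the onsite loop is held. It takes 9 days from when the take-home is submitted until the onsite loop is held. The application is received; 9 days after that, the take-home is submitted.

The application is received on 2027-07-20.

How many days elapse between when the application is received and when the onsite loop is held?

Causal path: the application is received → the take-home is submitted → the onsite loop is held.
Total delay along the path: 9 + 9 = 18 days.

18 days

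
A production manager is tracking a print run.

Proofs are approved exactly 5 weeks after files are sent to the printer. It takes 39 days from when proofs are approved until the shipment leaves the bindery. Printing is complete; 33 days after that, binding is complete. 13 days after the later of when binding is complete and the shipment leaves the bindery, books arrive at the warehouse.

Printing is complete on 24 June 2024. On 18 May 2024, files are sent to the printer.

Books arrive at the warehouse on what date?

Printing is complete: Jun 24, 2024.
Binding is complete: Jun 24, 2024 + 33 days = Jul 27, 2024.
Files are sent to the printer: May 18, 2024.
Proofs are approved: May 18, 2024 + 5 weeks = Jun 22, 2024.
The shipment leaves the bindery: Jun 22, 2024 + 39 days = Jul 31, 2024.
Both prerequisites met — binding is complete (Jul 27, 2024), the shipment leaves the bindery (Jul 31, 2024); the later is Jul 31, 2024.
Books arrive at the warehouse: Jul 31, 2024 + 13 days = Aug 13, 2024.

13 August 2024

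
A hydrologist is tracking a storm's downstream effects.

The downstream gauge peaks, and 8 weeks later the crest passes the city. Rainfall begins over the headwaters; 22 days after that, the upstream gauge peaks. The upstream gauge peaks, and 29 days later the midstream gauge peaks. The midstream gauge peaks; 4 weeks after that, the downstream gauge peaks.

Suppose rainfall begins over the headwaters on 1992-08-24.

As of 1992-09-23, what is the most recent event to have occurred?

The upstream gauge peaks

Rainfall begins over the headwaters: Aug 24, 1992.
The upstream gauge peaks: Aug 24, 1992 + 22 days = Sep 15, 1992.
The midstream gauge peaks: Sep 15, 1992 + 29 days = Oct 14, 1992.
The downstream gauge peaks: Oct 14, 1992 + 4 weeks = Nov 11, 1992.
The crest passes the city: Nov 11, 1992 + 8 weeks = Jan 6, 1993.
Sep 23, 1992 falls between when the upstream gauge peaks (Sep 15, 1992) and when the midstream gauge peaks (Oct 14, 1992).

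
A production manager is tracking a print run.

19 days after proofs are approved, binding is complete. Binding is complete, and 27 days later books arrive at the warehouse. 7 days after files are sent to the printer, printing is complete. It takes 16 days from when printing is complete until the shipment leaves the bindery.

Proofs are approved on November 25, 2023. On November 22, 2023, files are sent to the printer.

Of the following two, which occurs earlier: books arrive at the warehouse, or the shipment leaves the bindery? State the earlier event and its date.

Proofs are approved: Nov 25, 2023.
Binding is complete: Nov 25, 2023 + 19 days = Dec 14, 2023.
Books arrive at the warehouse: Dec 14, 2023 + 27 days = Jan 10, 2024.
Files are sent to the printer: Nov 22, 2023.
Printing is complete: Nov 22, 2023 + 7 days = Nov 29, 2023.
The shipment leaves the bindery: Nov 29, 2023 + 16 days = Dec 15, 2023.
Comparing: books arrive at the warehouse on Jan 10, 2024 vs the shipment leaves the bindery on Dec 15, 2023. Earlier: the shipment leaves the bindery.

The shipment leaves the bindery — December 15, 2023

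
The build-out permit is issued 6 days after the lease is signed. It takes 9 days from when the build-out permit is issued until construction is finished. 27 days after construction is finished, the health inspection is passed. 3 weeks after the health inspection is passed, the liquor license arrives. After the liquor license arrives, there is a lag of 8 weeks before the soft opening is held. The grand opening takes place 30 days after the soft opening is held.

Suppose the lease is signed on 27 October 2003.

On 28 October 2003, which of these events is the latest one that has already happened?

The lease is signed: Oct 27, 2003.
The build-out permit is issued: Oct 27, 2003 + 6 days = Nov 2, 2003.
Construction is finished: Nov 2, 2003 + 9 days = Nov 11, 2003.
The health inspection is passed: Nov 11, 2003 + 27 days = Dec 8, 2003.
The liquor license arrives: Dec 8, 2003 + 3 weeks = Dec 29, 2003.
The soft opening is held: Dec 29, 2003 + 8 weeks = Feb 23, 2004.
The grand opening takes place: Feb 23, 2004 + 30 days = Mar 24, 2004.
Oct 28, 2003 falls between when the lease is signed (Oct 27, 2003) and when the build-out permit is issued (Nov 2, 2003).

The lease is signed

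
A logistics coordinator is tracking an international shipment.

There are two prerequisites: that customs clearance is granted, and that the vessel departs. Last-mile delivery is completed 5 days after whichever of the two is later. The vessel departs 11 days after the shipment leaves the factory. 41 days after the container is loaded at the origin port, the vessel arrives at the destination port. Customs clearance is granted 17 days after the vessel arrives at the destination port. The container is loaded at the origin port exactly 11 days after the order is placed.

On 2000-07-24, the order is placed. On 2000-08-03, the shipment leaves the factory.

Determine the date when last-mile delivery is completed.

2000-10-06

The order is placed: Jul 24, 2000.
The container is loaded at the origin port: Jul 24, 2000 + 11 days = Aug 4, 2000.
The vessel arrives at the destination port: Aug 4, 2000 + 41 days = Sep 14, 2000.
Customs clearance is granted: Sep 14, 2000 + 17 days = Oct 1, 2000.
The shipment leaves the factory: Aug 3, 2000.
The vessel departs: Aug 3, 2000 + 11 days = Aug 14, 2000.
Both prerequisites met — customs clearance is granted (Oct 1, 2000), the vessel departs (Aug 14, 2000); the later is Oct 1, 2000.
Last-mile delivery is completed: Oct 1, 2000 + 5 days = Oct 6, 2000.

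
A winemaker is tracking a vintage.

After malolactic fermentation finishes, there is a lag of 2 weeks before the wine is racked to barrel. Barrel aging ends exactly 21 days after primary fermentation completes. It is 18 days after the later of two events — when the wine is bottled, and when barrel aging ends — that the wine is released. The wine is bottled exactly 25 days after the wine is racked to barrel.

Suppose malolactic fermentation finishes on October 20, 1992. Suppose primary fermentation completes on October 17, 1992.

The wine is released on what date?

December 16, 1992

Malolactic fermentation finishes: Oct 20, 1992.
The wine is racked to barrel: Oct 20, 1992 + 2 weeks = Nov 3, 1992.
The wine is bottled: Nov 3, 1992 + 25 days = Nov 28, 1992.
Primary fermentation completes: Oct 17, 1992.
Barrel aging ends: Oct 17, 1992 + 21 days = Nov 7, 1992.
Both prerequisites met — the wine is bottled (Nov 28, 1992), barrel aging ends (Nov 7, 1992); the later is Nov 28, 1992.
The wine is released: Nov 28, 1992 + 18 days = Dec 16, 1992.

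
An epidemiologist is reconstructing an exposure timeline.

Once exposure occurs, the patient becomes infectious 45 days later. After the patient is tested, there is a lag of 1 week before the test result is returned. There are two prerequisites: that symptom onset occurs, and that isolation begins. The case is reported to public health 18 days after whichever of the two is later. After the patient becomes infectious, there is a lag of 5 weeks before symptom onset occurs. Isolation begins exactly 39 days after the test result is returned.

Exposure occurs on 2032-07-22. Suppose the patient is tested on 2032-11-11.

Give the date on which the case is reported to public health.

2033-01-14

Exposure occurs: Jul 22, 2032.
The patient becomes infectious: Jul 22, 2032 + 45 days = Sep 5, 2032.
Symptom onset occurs: Sep 5, 2032 + 5 weeks = Oct 10, 2032.
The patient is tested: Nov 11, 2032.
The test result is returned: Nov 11, 2032 + 1 week = Nov 18, 2032.
Isolation begins: Nov 18, 2032 + 39 days = Dec 27, 2032.
Both prerequisites met — symptom onset occurs (Oct 10, 2032), isolation begins (Dec 27, 2032); the later is Dec 27, 2032.
The case is reported to public health: Dec 27, 2032 + 18 days = Jan 14, 2033.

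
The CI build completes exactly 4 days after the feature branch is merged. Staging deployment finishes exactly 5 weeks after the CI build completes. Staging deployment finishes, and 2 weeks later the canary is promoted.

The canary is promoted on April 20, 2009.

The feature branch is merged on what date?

February 26, 2009

The canary is promoted: Apr 20, 2009.
Staging deployment finishes: Apr 20, 2009 − 2 weeks = Apr 6, 2009.
The CI build completes: Apr 6, 2009 − 5 weeks = Mar 2, 2009.
The feature branch is merged: Mar 2, 2009 − 4 days = Feb 26, 2009.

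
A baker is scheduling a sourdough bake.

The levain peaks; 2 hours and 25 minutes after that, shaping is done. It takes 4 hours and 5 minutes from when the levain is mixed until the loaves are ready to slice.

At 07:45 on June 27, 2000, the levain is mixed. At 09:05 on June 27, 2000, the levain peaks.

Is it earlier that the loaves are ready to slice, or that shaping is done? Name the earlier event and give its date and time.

The levain is mixed: 07:45 Jun 27, 2000.
The loaves are ready to slice: 07:45 Jun 27, 2000 + 4h05m = 11:50 Jun 27, 2000.
The levain peaks: 09:05 Jun 27, 2000.
Shaping is done: 09:05 Jun 27, 2000 + 2h25m = 11:30 Jun 27, 2000.
Comparing: the loaves are ready to slice at 11:50 Jun 27, 2000 vs shaping is done at 11:30 Jun 27, 2000. Earlier: shaping is done.

Shaping is done — 11:30 on June 27, 2000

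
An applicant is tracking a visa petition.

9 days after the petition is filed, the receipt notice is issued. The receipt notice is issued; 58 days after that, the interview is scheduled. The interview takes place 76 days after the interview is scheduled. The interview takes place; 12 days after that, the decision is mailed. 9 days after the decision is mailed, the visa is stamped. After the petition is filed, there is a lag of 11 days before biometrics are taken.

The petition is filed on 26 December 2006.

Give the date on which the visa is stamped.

The petition is filed: Dec 26, 2006.
The receipt notice is issued: Dec 26, 2006 + 9 days = Jan 4, 2007.
The interview is scheduled: Jan 4, 2007 + 58 days = Mar 3, 2007.
The interview takes place: Mar 3, 2007 + 76 days = May 18, 2007.
The decision is mailed: May 18, 2007 + 12 days = May 30, 2007.
The visa is stamped: May 30, 2007 + 9 days = Jun 8, 2007.

8 June 2007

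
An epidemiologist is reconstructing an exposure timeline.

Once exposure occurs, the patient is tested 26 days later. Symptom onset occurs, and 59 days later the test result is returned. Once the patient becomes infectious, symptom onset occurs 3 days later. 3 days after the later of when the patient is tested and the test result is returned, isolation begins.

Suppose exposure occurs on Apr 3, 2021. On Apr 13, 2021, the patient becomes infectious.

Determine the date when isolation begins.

Jun 17, 2021

Exposure occurs: Apr 3, 2021.
The patient is tested: Apr 3, 2021 + 26 days = Apr 29, 2021.
The patient becomes infectious: Apr 13, 2021.
Symptom onset occurs: Apr 13, 2021 + 3 days = Apr 16, 2021.
The test result is returned: Apr 16, 2021 + 59 days = Jun 14, 2021.
Both prerequisites met — the patient is tested (Apr 29, 2021), the test result is returned (Jun 14, 2021); the later is Jun 14, 2021.
Isolation begins: Jun 14, 2021 + 3 days = Jun 17, 2021.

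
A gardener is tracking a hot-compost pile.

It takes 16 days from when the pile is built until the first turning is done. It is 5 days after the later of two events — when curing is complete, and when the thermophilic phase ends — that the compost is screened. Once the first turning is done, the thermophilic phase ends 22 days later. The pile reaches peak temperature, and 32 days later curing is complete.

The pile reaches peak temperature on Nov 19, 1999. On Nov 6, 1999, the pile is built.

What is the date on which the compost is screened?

Dec 26, 1999

The pile reaches peak temperature: Nov 19, 1999.
Curing is complete: Nov 19, 1999 + 32 days = Dec 21, 1999.
The pile is built: Nov 6, 1999.
The first turning is done: Nov 6, 1999 + 16 days = Nov 22, 1999.
The thermophilic phase ends: Nov 22, 1999 + 22 days = Dec 14, 1999.
Both prerequisites met — curing is complete (Dec 21, 1999), the thermophilic phase ends (Dec 14, 1999); the later is Dec 21, 1999.
The compost is screened: Dec 21, 1999 + 5 days = Dec 26, 1999.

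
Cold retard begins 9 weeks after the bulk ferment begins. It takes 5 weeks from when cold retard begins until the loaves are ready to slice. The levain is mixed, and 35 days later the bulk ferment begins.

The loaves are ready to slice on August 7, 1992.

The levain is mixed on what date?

March 27, 1992

The loaves are ready to slice: Aug 7, 1992.
Cold retard begins: Aug 7, 1992 − 5 weeks = Jul 3, 1992.
The bulk ferment begins: Jul 3, 1992 − 9 weeks = May 1, 1992.
The levain is mixed: May 1, 1992 − 35 days = Mar 27, 1992.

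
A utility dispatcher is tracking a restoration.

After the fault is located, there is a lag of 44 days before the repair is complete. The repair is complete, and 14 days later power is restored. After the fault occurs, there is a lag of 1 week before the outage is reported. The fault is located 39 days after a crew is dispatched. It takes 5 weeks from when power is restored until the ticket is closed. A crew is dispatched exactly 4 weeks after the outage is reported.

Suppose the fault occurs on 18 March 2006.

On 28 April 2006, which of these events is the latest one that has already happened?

A crew is dispatched

The fault occurs: Mar 18, 2006.
The outage is reported: Mar 18, 2006 + 1 week = Mar 25, 2006.
A crew is dispatched: Mar 25, 2006 + 4 weeks = Apr 22, 2006.
The fault is located: Apr 22, 2006 + 39 days = May 31, 2006.
The repair is complete: May 31, 2006 + 44 days = Jul 14, 2006.
Power is restored: Jul 14, 2006 + 14 days = Jul 28, 2006.
The ticket is closed: Jul 28, 2006 + 5 weeks = Sep 1, 2006.
Apr 28, 2006 falls between when a crew is dispatched (Apr 22, 2006) and when the fault is located (May 31, 2006).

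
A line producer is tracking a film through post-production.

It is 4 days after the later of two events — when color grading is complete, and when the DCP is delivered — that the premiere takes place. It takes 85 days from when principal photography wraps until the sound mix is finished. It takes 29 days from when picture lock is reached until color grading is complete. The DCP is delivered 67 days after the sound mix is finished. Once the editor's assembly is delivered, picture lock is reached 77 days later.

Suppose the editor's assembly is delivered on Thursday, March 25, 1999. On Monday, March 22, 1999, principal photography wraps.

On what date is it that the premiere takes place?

The editor's assembly is delivered: Mar 25, 1999.
Picture lock is reached: Mar 25, 1999 + 77 days = Jun 10, 1999.
Color grading is complete: Jun 10, 1999 + 29 days = Jul 9, 1999.
Principal photography wraps: Mar 22, 1999.
The sound mix is finished: Mar 22, 1999 + 85 days = Jun 15, 1999.
The DCP is delivered: Jun 15, 1999 + 67 days = Aug 21, 1999.
Both prerequisites met — color grading is complete (Jul 9, 1999), the DCP is delivered (Aug 21, 1999); the later is Aug 21, 1999.
The premiere takes place: Aug 21, 1999 + 4 days = Aug 25, 1999.

Wednesday, August 25, 1999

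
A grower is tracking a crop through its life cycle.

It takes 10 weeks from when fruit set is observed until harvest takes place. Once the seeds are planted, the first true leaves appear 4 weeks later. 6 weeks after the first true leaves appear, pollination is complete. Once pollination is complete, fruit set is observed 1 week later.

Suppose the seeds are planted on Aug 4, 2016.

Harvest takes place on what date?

Dec 29, 2016

The seeds are planted: Aug 4, 2016.
The first true leaves appear: Aug 4, 2016 + 4 weeks = Sep 1, 2016.
Pollination is complete: Sep 1, 2016 + 6 weeks = Oct 13, 2016.
Fruit set is observed: Oct 13, 2016 + 1 week = Oct 20, 2016.
Harvest takes place: Oct 20, 2016 + 10 weeks = Dec 29, 2016.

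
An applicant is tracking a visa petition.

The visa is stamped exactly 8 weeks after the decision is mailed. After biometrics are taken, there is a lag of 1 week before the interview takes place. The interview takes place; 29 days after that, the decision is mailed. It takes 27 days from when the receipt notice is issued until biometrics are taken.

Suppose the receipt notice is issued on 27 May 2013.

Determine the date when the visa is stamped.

The receipt notice is issued: May 27, 2013.
Biometrics are taken: May 27, 2013 + 27 days = Jun 23, 2013.
The interview takes place: Jun 23, 2013 + 1 week = Jun 30, 2013.
The decision is mailed: Jun 30, 2013 + 29 days = Jul 29, 2013.
The visa is stamped: Jul 29, 2013 + 8 weeks = Sep 23, 2013.

23 September 2013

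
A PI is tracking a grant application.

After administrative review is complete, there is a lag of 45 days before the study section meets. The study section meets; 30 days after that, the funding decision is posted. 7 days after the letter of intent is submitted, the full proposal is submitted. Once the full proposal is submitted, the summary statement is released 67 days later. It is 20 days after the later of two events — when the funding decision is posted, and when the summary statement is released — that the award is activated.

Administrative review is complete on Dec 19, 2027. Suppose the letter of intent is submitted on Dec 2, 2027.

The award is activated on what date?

Administrative review is complete: Dec 19, 2027.
The study section meets: Dec 19, 2027 + 45 days = Feb 2, 2028.
The funding decision is posted: Feb 2, 2028 + 30 days = Mar 3, 2028.
The letter of intent is submitted: Dec 2, 2027.
The full proposal is submitted: Dec 2, 2027 + 7 days = Dec 9, 2027.
The summary statement is released: Dec 9, 2027 + 67 days = Feb 14, 2028.
Both prerequisites met — the funding decision is posted (Mar 3, 2028), the summary statement is released (Feb 14, 2028); the later is Mar 3, 2028.
The award is activated: Mar 3, 2028 + 20 days = Mar 23, 2028.

Mar 23, 2028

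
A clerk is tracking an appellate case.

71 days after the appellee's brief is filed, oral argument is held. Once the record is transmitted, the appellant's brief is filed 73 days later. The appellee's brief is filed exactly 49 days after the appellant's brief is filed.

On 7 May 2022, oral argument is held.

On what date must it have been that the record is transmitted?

Oral argument is held: May 7, 2022.
The appellee's brief is filed: May 7, 2022 − 71 days = Feb 25, 2022.
The appellant's brief is filed: Feb 25, 2022 − 49 days = Jan 7, 2022.
The record is transmitted: Jan 7, 2022 − 73 days = Oct 26, 2021.

26 October 2021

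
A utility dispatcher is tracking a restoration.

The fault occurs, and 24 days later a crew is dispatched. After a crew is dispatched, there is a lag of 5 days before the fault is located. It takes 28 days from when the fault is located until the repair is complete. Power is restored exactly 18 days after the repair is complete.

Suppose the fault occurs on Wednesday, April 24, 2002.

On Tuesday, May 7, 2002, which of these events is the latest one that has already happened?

The fault occurs: Apr 24, 2002.
A crew is dispatched: Apr 24, 2002 + 24 days = May 18, 2002.
The fault is located: May 18, 2002 + 5 days = May 23, 2002.
The repair is complete: May 23, 2002 + 28 days = Jun 20, 2002.
Power is restored: Jun 20, 2002 + 18 days = Jul 8, 2002.
May 7, 2002 falls between when the fault occurs (Apr 24, 2002) and when a crew is dispatched (May 18, 2002).

The fault occurs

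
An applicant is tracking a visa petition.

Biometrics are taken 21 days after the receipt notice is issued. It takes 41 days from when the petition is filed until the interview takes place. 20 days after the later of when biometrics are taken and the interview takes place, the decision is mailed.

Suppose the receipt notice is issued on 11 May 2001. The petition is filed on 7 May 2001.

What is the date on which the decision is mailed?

The receipt notice is issued: May 11, 2001.
Biometrics are taken: May 11, 2001 + 21 days = Jun 1, 2001.
The petition is filed: May 7, 2001.
The interview takes place: May 7, 2001 + 41 days = Jun 17, 2001.
Both prerequisites met — biometrics are taken (Jun 1, 2001), the interview takes place (Jun 17, 2001); the later is Jun 17, 2001.
The decision is mailed: Jun 17, 2001 + 20 days = Jul 7, 2001.

7 July 2001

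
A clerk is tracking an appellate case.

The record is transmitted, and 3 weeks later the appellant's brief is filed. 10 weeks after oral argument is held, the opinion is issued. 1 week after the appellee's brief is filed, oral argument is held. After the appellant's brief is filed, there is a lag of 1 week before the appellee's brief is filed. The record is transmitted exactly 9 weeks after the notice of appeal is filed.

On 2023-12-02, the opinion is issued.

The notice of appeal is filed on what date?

2023-06-17

The opinion is issued: Dec 2, 2023.
Oral argument is held: Dec 2, 2023 − 10 weeks = Sep 23, 2023.
The appellee's brief is filed: Sep 23, 2023 − 1 week = Sep 16, 2023.
The appellant's brief is filed: Sep 16, 2023 − 1 week = Sep 9, 2023.
The record is transmitted: Sep 9, 2023 − 3 weeks = Aug 19, 2023.
The notice of appeal is filed: Aug 19, 2023 − 9 weeks = Jun 17, 2023.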